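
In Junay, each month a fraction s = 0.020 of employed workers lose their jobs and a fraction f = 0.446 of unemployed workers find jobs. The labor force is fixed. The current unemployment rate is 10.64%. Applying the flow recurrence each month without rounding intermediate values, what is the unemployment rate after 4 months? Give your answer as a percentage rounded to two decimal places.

Unemployment rate after four months ≈ 4.81%.

With a fixed labor force, u_{t+1} = u_t + s·(1−u_t) − f·u_t = u_t·(1−s−f) + s.
Here 1−s−f = 0.534 and s = 0.020.
u_1 = 0.106400 × 0.534 + 0.020 = 0.076818.
u_2 = 0.076818 × 0.534 + 0.020 = 0.061021.
u_3 = 0.061021 × 0.534 + 0.020 = 0.052585.
u_4 = 0.052585 × 0.534 + 0.020 = 0.048080.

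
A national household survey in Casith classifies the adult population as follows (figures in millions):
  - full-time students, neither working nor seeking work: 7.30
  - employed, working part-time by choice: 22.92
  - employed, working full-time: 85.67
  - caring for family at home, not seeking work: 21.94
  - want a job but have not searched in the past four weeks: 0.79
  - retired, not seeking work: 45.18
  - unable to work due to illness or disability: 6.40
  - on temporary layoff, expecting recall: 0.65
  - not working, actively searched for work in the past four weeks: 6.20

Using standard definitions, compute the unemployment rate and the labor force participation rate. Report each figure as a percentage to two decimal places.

Unemployment rate ≈ 5.93%; labor force participation rate ≈ 58.58%.

Employed = 22.92 + 85.67 = 108.59 million.
Unemployed = 0.65 + 6.20 = 6.85 million (jobless and actively searching, or on temporary layoff).
Labor force = 108.59 + 6.85 = 115.44 million.
Not in labor force = 7.30 + 21.94 + 0.79 + 45.18 + 6.40 = 81.61 million (those not working and not actively searching are outside the labor force — including those who want a job but have given up searching).
Civilian working-age population = 115.44 + 81.61 = 197.05 million.
Unemployment rate = 6.85 / 115.44 = 5.93%.
Labor force participation rate = 115.44 / 197.05 = 58.58%.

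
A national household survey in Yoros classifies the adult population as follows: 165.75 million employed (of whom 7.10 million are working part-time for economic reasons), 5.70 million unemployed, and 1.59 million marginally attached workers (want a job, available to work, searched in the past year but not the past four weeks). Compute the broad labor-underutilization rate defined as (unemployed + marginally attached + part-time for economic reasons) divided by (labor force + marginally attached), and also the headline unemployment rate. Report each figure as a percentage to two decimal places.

Labor force = 165.75 + 5.70 = 171.45 million.
Numerator = 5.70 + 1.59 + 7.10 = 14.39 million.
Denominator = 171.45 + 1.59 = 173.04 million.
Broad rate = 14.39 / 173.04 = 8.32%.
Headline unemployment rate = 5.70 / 171.45 = 3.32%.

Broad underutilization rate ≈ 8.32%; headline unemployment rate ≈ 3.32%.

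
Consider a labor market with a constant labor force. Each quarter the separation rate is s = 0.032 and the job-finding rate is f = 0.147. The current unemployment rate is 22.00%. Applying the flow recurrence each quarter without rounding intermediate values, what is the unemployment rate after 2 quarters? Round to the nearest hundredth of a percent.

With a fixed labor force, u_{t+1} = u_t + s·(1−u_t) − f·u_t = u_t·(1−s−f) + s.
Here 1−s−f = 0.821 and s = 0.032.
u_1 = 0.220000 × 0.821 + 0.032 = 0.212620.
u_2 = 0.212620 × 0.821 + 0.032 = 0.206561.

Unemployment rate after two quarters ≈ 20.66%.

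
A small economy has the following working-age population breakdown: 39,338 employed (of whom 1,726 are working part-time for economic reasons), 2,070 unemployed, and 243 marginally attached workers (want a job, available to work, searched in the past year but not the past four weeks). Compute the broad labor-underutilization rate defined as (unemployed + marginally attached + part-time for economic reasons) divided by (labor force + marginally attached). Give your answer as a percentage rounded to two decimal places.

Broad underutilization rate ≈ 9.70%.

Labor force = 39,338 + 2,070 = 41,408.
Numerator = 2,070 + 243 + 1,726 = 4,039.
Denominator = 41,408 + 243 = 41,651.
Broad rate = 4,039 / 41,651 = 9.70%.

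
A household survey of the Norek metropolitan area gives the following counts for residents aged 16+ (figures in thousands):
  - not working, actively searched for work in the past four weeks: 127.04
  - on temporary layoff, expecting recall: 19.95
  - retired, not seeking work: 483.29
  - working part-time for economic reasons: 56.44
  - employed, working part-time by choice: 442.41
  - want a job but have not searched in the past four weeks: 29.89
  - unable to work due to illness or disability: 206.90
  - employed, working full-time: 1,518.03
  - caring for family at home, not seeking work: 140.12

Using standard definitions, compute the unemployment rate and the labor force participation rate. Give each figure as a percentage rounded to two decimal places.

Employed = 56.44 + 442.41 + 1,518.03 = 2,016.88 thousand (anyone who worked, including part-time for economic reasons, counts as employed).
Unemployed = 127.04 + 19.95 = 146.99 thousand (jobless and actively searching, or on temporary layoff).
Labor force = 2,016.88 + 146.99 = 2,163.87 thousand.
Not in labor force = 483.29 + 29.89 + 206.90 + 140.12 = 860.20 thousand (those not working and not actively searching are outside the labor force — including those who want a job but have given up searching).
Civilian working-age population = 2,163.87 + 860.20 = 3,024.07 thousand.
Unemployment rate = 146.99 / 2,163.87 = 6.79%.
Labor force participation rate = 2,163.87 / 3,024.07 = 71.55%.

Unemployment rate ≈ 6.79%; labor force participation rate ≈ 71.55%.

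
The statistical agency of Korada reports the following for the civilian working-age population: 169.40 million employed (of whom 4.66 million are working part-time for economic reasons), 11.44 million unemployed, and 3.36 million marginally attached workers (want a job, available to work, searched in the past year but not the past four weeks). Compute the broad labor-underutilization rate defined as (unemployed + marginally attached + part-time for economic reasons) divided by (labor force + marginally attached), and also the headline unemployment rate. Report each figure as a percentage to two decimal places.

Labor force = 169.40 + 11.44 = 180.84 million.
Numerator = 11.44 + 3.36 + 4.66 = 19.46 million.
Denominator = 180.84 + 3.36 = 184.20 million.
Broad rate = 19.46 / 184.20 = 10.56%.
Headline unemployment rate = 11.44 / 180.84 = 6.33%.

Broad underutilization rate ≈ 10.56%; headline unemployment rate ≈ 6.33%.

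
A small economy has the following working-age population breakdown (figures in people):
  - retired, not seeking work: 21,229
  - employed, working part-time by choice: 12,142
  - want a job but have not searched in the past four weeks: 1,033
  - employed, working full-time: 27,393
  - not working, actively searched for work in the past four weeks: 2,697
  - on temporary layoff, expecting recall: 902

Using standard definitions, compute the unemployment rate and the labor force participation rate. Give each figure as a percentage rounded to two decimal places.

Employed = 12,142 + 27,393 = 39,535.
Unemployed = 2,697 + 902 = 3,599 (jobless and actively searching, or on temporary layoff).
Labor force = 39,535 + 3,599 = 43,134.
Not in labor force = 21,229 + 1,033 = 22,262 (those not working and not actively searching are outside the labor force — including those who want a job but have given up searching).
Civilian working-age population = 43,134 + 22,262 = 65,396.
Unemployment rate = 3,599 / 43,134 = 8.34%.
Labor force participation rate = 43,134 / 65,396 = 65.96%.

Unemployment rate ≈ 8.34%; labor force participation rate ≈ 65.96%.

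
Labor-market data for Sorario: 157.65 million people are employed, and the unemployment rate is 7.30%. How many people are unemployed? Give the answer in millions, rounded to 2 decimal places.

Let U be the number unemployed. The labor force is E + U, and U/(E+U) = 0.0730.
So U = 0.0730 × 157.65 / (1 − 0.0730) = 11.5084 / 0.9270 ≈ 12.41 million.

About 12.41 million are unemployed.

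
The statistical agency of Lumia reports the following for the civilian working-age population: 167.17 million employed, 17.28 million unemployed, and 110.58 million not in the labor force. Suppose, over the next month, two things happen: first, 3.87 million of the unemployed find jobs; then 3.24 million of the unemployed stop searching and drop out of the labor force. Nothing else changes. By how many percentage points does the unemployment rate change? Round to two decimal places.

Initially, labor force = 167.17 + 17.28 = 184.45 million, so u = 17.28/184.45 = 9.37%.
After the first change, unemployed falls and employed rises by 3.87; labor force unchanged → E = 171.04, U = 13.41, labor force = 184.45 million.
After the second change, unemployed and labor force both fall by 3.24 → E = 171.04, U = 10.17, labor force = 181.21 million.
New unemployment rate = 10.17 / 181.21 = 5.61%.
Change = 5.61% − 9.37% = −3.76 percentage points.

The unemployment rate changes by −3.76 percentage points.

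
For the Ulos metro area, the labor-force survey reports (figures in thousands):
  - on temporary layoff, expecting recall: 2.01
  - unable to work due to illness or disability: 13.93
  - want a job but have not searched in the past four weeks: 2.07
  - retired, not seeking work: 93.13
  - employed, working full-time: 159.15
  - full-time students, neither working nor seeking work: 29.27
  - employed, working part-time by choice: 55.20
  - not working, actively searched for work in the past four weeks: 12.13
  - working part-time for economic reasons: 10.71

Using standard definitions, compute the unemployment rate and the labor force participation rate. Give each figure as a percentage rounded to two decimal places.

Unemployment rate ≈ 5.91%; labor force participation rate ≈ 63.35%.

Employed = 159.15 + 55.20 + 10.71 = 225.06 thousand (anyone who worked, including part-time for economic reasons, counts as employed).
Unemployed = 2.01 + 12.13 = 14.14 thousand (jobless and actively searching, or on temporary layoff).
Labor force = 225.06 + 14.14 = 239.20 thousand.
Not in labor force = 13.93 + 2.07 + 93.13 + 29.27 = 138.40 thousand (those not working and not actively searching are outside the labor force — including those who want a job but have given up searching).
Civilian working-age population = 239.20 + 138.40 = 377.60 thousand.
Unemployment rate = 14.14 / 239.20 = 5.91%.
Labor force participation rate = 239.20 / 377.60 = 63.35%.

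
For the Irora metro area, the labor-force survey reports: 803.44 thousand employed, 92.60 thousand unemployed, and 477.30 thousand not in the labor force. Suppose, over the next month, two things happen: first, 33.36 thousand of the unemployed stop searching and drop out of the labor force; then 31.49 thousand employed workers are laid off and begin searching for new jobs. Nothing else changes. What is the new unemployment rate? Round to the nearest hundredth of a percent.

New unemployment rate ≈ 10.52%.

Initially, labor force = 803.44 + 92.60 = 896.04 thousand, so u = 92.60/896.04 = 10.33%.
After the first change, unemployed and labor force both fall by 33.36 → E = 803.44, U = 59.24, labor force = 862.68 thousand.
After the second change, employed falls and unemployed rises by 31.49; labor force unchanged → E = 771.95, U = 90.73, labor force = 862.68 thousand.
New unemployment rate = 90.73 / 862.68 = 10.52%.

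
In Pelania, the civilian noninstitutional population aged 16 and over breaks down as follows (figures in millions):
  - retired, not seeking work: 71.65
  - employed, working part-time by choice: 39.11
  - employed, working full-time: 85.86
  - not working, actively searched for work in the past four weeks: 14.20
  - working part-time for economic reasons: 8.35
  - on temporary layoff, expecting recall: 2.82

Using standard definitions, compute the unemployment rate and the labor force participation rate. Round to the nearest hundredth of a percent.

Employed = 39.11 + 85.86 + 8.35 = 133.32 million (anyone who worked, including part-time for economic reasons, counts as employed).
Unemployed = 14.20 + 2.82 = 17.02 million (jobless and actively searching, or on temporary layoff).
Labor force = 133.32 + 17.02 = 150.34 million.
Not in labor force = 71.65 million (those not working and not actively searching are outside the labor force).
Civilian working-age population = 150.34 + 71.65 = 221.99 million.
Unemployment rate = 17.02 / 150.34 = 11.32%.
Labor force participation rate = 150.34 / 221.99 = 67.72%.

Unemployment rate ≈ 11.32%; labor force participation rate ≈ 67.72%.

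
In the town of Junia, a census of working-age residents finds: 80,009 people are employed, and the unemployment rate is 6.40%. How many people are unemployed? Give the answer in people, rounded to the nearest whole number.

Let U be the number unemployed. The labor force is E + U, and U/(E+U) = 0.0640.
So U = 0.0640 × 80,009 / (1 − 0.0640) = 5120.58 / 0.9360 ≈ 5,471.

About 5,471 are unemployed.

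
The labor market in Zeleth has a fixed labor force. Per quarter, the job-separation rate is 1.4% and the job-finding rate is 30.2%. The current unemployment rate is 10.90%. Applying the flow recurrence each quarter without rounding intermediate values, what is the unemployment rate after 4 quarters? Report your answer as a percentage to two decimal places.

With a fixed labor force, u_{t+1} = u_t + s·(1−u_t) − f·u_t = u_t·(1−s−f) + s.
Here 1−s−f = 0.684 and s = 0.014.
u_1 = 0.109000 × 0.684 + 0.014 = 0.088556.
u_2 = 0.088556 × 0.684 + 0.014 = 0.074572.
u_3 = 0.074572 × 0.684 + 0.014 = 0.065007.
u_4 = 0.065007 × 0.684 + 0.014 = 0.058465.

Unemployment rate after four quarters ≈ 5.85%.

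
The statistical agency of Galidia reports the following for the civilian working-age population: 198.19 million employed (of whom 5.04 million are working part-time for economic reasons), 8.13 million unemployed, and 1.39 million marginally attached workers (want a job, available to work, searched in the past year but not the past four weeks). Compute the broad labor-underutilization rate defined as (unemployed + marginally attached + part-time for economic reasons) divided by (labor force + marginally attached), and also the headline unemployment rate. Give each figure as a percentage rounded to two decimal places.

Labor force = 198.19 + 8.13 = 206.32 million.
Numerator = 8.13 + 1.39 + 5.04 = 14.56 million.
Denominator = 206.32 + 1.39 = 207.71 million.
Broad rate = 14.56 / 207.71 = 7.01%.
Headline unemployment rate = 8.13 / 206.32 = 3.94%.

Broad underutilization rate ≈ 7.01%; headline unemployment rate ≈ 3.94%.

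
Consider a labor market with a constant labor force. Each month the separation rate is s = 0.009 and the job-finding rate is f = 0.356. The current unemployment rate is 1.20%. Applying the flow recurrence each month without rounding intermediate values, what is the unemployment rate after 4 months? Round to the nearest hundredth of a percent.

Unemployment rate after four months ≈ 2.26%.

With a fixed labor force, u_{t+1} = u_t + s·(1−u_t) − f·u_t = u_t·(1−s−f) + s.
Here 1−s−f = 0.635 and s = 0.009.
u_1 = 0.012000 × 0.635 + 0.009 = 0.016620.
u_2 = 0.016620 × 0.635 + 0.009 = 0.019554.
u_3 = 0.019554 × 0.635 + 0.009 = 0.021417.
u_4 = 0.021417 × 0.635 + 0.009 = 0.022600.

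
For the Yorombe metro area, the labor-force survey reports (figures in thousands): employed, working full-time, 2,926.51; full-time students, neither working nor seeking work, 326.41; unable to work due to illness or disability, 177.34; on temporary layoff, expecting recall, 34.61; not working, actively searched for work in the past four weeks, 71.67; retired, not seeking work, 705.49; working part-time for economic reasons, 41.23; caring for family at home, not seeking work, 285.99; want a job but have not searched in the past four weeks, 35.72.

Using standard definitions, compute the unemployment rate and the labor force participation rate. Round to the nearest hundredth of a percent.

Employed = 2,926.51 + 41.23 = 2,967.74 thousand (anyone who worked, including part-time for economic reasons, counts as employed).
Unemployed = 34.61 + 71.67 = 106.28 thousand (jobless and actively searching, or on temporary layoff).
Labor force = 2,967.74 + 106.28 = 3,074.02 thousand.
Not in labor force = 326.41 + 177.34 + 705.49 + 285.99 + 35.72 = 1,530.95 thousand (those not working and not actively searching are outside the labor force — including those who want a job but have given up searching).
Civilian working-age population = 3,074.02 + 1,530.95 = 4,604.97 thousand.
Unemployment rate = 106.28 / 3,074.02 = 3.46%.
Labor force participation rate = 3,074.02 / 4,604.97 = 66.75%.

Unemployment rate ≈ 3.46%; labor force participation rate ≈ 66.75%.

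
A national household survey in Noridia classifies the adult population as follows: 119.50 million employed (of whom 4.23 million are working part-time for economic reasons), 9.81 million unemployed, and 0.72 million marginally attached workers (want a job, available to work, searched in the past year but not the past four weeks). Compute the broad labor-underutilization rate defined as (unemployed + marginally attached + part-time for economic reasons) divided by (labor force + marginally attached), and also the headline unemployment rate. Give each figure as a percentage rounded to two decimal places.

Labor force = 119.50 + 9.81 = 129.31 million.
Numerator = 9.81 + 0.72 + 4.23 = 14.76 million.
Denominator = 129.31 + 0.72 = 130.03 million.
Broad rate = 14.76 / 130.03 = 11.35%.
Headline unemployment rate = 9.81 / 129.31 = 7.59%.

Broad underutilization rate ≈ 11.35%; headline unemployment rate ≈ 7.59%.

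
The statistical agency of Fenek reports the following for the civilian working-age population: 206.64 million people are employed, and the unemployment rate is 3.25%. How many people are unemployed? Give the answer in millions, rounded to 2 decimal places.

About 6.94 million are unemployed.

Let U be the number unemployed. The labor force is E + U, and U/(E+U) = 0.0325.
So U = 0.0325 × 206.64 / (1 − 0.0325) = 6.7158 / 0.9675 ≈ 6.94 million.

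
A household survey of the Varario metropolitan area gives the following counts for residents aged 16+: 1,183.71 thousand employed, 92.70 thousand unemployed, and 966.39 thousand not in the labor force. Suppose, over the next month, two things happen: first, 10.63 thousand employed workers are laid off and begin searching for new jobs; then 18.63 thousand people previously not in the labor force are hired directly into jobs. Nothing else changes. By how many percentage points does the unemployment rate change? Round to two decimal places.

Initially, labor force = 1,183.71 + 92.70 = 1,276.41 thousand, so u = 92.70/1,276.41 = 7.26%.
After the first change, employed falls and unemployed rises by 10.63; labor force unchanged → E = 1,173.08, U = 103.33, labor force = 1,276.41 thousand.
After the second change, employed and labor force both rise by 18.63; unemployed unchanged → E = 1,191.71, U = 103.33, labor force = 1,295.04 thousand.
New unemployment rate = 103.33 / 1,295.04 = 7.98%.
Change = 7.98% − 7.26% = +0.72 percentage points.

The unemployment rate changes by +0.72 percentage points.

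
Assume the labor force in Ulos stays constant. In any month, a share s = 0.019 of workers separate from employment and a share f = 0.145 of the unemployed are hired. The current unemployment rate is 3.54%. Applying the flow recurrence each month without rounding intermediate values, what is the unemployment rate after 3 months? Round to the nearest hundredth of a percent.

With a fixed labor force, u_{t+1} = u_t + s·(1−u_t) − f·u_t = u_t·(1−s−f) + s.
Here 1−s−f = 0.836 and s = 0.019.
u_1 = 0.035400 × 0.836 + 0.019 = 0.048594.
u_2 = 0.048594 × 0.836 + 0.019 = 0.059625.
u_3 = 0.059625 × 0.836 + 0.019 = 0.068846.

Unemployment rate after three months ≈ 6.88%.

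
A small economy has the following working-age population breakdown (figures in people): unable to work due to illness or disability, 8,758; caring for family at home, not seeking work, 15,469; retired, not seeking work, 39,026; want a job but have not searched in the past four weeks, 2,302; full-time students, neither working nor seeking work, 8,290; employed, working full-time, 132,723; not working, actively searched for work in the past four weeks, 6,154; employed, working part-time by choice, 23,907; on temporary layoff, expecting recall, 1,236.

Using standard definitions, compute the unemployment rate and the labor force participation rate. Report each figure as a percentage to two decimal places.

Employed = 132,723 + 23,907 = 156,630.
Unemployed = 6,154 + 1,236 = 7,390 (jobless and actively searching, or on temporary layoff).
Labor force = 156,630 + 7,390 = 164,020.
Not in labor force = 8,758 + 15,469 + 39,026 + 2,302 + 8,290 = 73,845 (those not working and not actively searching are outside the labor force — including those who want a job but have given up searching).
Civilian working-age population = 164,020 + 73,845 = 237,865.
Unemployment rate = 7,390 / 164,020 = 4.51%.
Labor force participation rate = 164,020 / 237,865 = 68.96%.

Unemployment rate ≈ 4.51%; labor force participation rate ≈ 68.96%.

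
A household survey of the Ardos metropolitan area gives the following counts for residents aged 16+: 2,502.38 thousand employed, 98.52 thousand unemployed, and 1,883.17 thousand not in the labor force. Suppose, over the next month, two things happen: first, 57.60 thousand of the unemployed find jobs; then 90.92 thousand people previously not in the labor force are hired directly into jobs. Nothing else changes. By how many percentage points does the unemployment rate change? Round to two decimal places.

The unemployment rate changes by −2.27 percentage points.

Initially, labor force = 2,502.38 + 98.52 = 2,600.90 thousand, so u = 98.52/2,600.90 = 3.79%.
After the first change, unemployed falls and employed rises by 57.60; labor force unchanged → E = 2,559.98, U = 40.92, labor force = 2,600.90 thousand.
After the second change, employed and labor force both rise by 90.92; unemployed unchanged → E = 2,650.90, U = 40.92, labor force = 2,691.82 thousand.
New unemployment rate = 40.92 / 2,691.82 = 1.52%.
Change = 1.52% − 3.79% = −2.27 percentage points.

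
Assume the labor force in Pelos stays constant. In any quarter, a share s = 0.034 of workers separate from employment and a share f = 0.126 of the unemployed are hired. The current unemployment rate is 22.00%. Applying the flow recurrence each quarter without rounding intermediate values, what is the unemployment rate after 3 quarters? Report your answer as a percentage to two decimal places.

Unemployment rate after three quarters ≈ 21.69%.

With a fixed labor force, u_{t+1} = u_t + s·(1−u_t) − f·u_t = u_t·(1−s−f) + s.
Here 1−s−f = 0.840 and s = 0.034.
u_1 = 0.220000 × 0.840 + 0.034 = 0.218800.
u_2 = 0.218800 × 0.840 + 0.034 = 0.217792.
u_3 = 0.217792 × 0.840 + 0.034 = 0.216945.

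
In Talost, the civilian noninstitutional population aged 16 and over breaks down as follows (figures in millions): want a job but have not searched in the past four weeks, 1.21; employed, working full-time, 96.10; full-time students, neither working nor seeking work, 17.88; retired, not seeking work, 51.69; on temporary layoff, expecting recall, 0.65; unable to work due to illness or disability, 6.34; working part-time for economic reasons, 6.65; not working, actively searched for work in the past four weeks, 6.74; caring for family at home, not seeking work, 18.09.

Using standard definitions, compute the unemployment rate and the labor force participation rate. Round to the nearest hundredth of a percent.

Employed = 96.10 + 6.65 = 102.75 million (anyone who worked, including part-time for economic reasons, counts as employed).
Unemployed = 0.65 + 6.74 = 7.39 million (jobless and actively searching, or on temporary layoff).
Labor force = 102.75 + 7.39 = 110.14 million.
Not in labor force = 1.21 + 17.88 + 51.69 + 6.34 + 18.09 = 95.21 million (those not working and not actively searching are outside the labor force — including those who want a job but have given up searching).
Civilian working-age population = 110.14 + 95.21 = 205.35 million.
Unemployment rate = 7.39 / 110.14 = 6.71%.
Labor force participation rate = 110.14 / 205.35 = 53.64%.

Unemployment rate ≈ 6.71%; labor force participation rate ≈ 53.64%.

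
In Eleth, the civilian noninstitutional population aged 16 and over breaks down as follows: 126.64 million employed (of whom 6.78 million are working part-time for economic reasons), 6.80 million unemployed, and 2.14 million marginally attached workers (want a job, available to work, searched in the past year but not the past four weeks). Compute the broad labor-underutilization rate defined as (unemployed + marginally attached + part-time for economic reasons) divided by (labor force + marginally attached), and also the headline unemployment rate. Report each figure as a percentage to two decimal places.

Broad underutilization rate ≈ 11.59%; headline unemployment rate ≈ 5.10%.

Labor force = 126.64 + 6.80 = 133.44 million.
Numerator = 6.80 + 2.14 + 6.78 = 15.72 million.
Denominator = 133.44 + 2.14 = 135.58 million.
Broad rate = 15.72 / 135.58 = 11.59%.
Headline unemployment rate = 6.80 / 133.44 = 5.10%.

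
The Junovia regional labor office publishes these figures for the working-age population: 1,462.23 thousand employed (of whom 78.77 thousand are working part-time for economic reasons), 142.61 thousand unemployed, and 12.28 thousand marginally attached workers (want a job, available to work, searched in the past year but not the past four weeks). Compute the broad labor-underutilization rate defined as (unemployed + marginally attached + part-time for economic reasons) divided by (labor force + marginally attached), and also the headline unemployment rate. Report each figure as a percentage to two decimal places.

Labor force = 1,462.23 + 142.61 = 1,604.84 thousand.
Numerator = 142.61 + 12.28 + 78.77 = 233.66 thousand.
Denominator = 1,604.84 + 12.28 = 1,617.12 thousand.
Broad rate = 233.66 / 1,617.12 = 14.45%.
Headline unemployment rate = 142.61 / 1,604.84 = 8.89%.

Broad underutilization rate ≈ 14.45%; headline unemployment rate ≈ 8.89%.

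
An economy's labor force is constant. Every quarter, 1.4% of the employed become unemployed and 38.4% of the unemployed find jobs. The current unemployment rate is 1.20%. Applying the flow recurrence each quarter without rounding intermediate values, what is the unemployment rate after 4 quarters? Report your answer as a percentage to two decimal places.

Unemployment rate after four quarters ≈ 3.21%.

With a fixed labor force, u_{t+1} = u_t + s·(1−u_t) − f·u_t = u_t·(1−s−f) + s.
Here 1−s−f = 0.602 and s = 0.014.
u_1 = 0.012000 × 0.602 + 0.014 = 0.021224.
u_2 = 0.021224 × 0.602 + 0.014 = 0.026777.
u_3 = 0.026777 × 0.602 + 0.014 = 0.030120.
u_4 = 0.030120 × 0.602 + 0.014 = 0.032132.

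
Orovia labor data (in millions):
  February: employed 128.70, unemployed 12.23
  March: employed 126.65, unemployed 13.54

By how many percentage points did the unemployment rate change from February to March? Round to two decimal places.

The unemployment rate changed by +0.98 percentage points.

February: labor force = 128.70 + 12.23 = 140.93; u = 12.23/140.93 = 8.68%.
March: labor force = 126.65 + 13.54 = 140.19; u = 13.54/140.19 = 9.66%.
Change = 9.66% − 8.68% = +0.98 pp.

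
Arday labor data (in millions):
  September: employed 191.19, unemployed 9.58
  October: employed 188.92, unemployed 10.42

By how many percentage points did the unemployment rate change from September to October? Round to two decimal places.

September: labor force = 191.19 + 9.58 = 200.77; u = 9.58/200.77 = 4.77%.
October: labor force = 188.92 + 10.42 = 199.34; u = 10.42/199.34 = 5.23%.
Change = 5.23% − 4.77% = +0.46 pp.

The unemployment rate changed by +0.46 percentage points.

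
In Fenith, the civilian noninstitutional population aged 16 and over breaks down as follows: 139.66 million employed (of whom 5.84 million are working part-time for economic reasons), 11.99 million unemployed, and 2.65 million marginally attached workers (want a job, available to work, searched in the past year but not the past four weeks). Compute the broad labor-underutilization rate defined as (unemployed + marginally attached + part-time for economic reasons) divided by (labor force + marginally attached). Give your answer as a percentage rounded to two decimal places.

Labor force = 139.66 + 11.99 = 151.65 million.
Numerator = 11.99 + 2.65 + 5.84 = 20.48 million.
Denominator = 151.65 + 2.65 = 154.30 million.
Broad rate = 20.48 / 154.30 = 13.27%.

Broad underutilization rate ≈ 13.27%.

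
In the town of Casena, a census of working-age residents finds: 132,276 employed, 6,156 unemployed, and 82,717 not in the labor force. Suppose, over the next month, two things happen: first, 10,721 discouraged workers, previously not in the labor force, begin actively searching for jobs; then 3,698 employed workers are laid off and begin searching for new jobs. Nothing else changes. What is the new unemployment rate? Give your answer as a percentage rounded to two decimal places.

New unemployment rate ≈ 13.79%.

Initially, labor force = 132,276 + 6,156 = 138,432, so u = 6,156/138,432 = 4.45%.
After the first change, unemployed and labor force both rise by 10,721 → E = 132,276, U = 16,877, labor force = 149,153.
After the second change, employed falls and unemployed rises by 3,698; labor force unchanged → E = 128,578, U = 20,575, labor force = 149,153.
New unemployment rate = 20,575 / 149,153 = 13.79%.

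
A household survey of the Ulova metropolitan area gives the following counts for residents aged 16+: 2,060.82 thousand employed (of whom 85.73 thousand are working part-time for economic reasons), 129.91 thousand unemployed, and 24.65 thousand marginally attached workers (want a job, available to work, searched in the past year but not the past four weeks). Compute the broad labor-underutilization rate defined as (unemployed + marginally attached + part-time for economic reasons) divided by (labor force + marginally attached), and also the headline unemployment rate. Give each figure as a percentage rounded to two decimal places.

Labor force = 2,060.82 + 129.91 = 2,190.73 thousand.
Numerator = 129.91 + 24.65 + 85.73 = 240.29 thousand.
Denominator = 2,190.73 + 24.65 = 2,215.38 thousand.
Broad rate = 240.29 / 2,215.38 = 10.85%.
Headline unemployment rate = 129.91 / 2,190.73 = 5.93%.

Broad underutilization rate ≈ 10.85%; headline unemployment rate ≈ 5.93%.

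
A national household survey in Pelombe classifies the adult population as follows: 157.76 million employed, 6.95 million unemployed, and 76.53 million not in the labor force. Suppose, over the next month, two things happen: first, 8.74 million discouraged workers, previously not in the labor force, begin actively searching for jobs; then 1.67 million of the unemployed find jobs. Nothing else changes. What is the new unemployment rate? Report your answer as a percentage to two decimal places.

New unemployment rate ≈ 8.08%.

Initially, labor force = 157.76 + 6.95 = 164.71 million, so u = 6.95/164.71 = 4.22%.
After the first change, unemployed and labor force both rise by 8.74 → E = 157.76, U = 15.69, labor force = 173.45 million.
After the second change, unemployed falls and employed rises by 1.67; labor force unchanged → E = 159.43, U = 14.02, labor force = 173.45 million.
New unemployment rate = 14.02 / 173.45 = 8.08%.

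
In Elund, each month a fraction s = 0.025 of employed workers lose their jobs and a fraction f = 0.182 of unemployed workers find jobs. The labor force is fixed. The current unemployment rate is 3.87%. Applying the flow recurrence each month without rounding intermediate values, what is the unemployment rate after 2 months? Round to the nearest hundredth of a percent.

Unemployment rate after two months ≈ 6.92%.

With a fixed labor force, u_{t+1} = u_t + s·(1−u_t) − f·u_t = u_t·(1−s−f) + s.
Here 1−s−f = 0.793 and s = 0.025.
u_1 = 0.038700 × 0.793 + 0.025 = 0.055689.
u_2 = 0.055689 × 0.793 + 0.025 = 0.069161.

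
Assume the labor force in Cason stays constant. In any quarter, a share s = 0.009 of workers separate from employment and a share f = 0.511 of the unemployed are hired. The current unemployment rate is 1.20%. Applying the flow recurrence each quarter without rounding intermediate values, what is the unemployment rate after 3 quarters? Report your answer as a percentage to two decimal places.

With a fixed labor force, u_{t+1} = u_t + s·(1−u_t) − f·u_t = u_t·(1−s−f) + s.
Here 1−s−f = 0.480 and s = 0.009.
u_1 = 0.012000 × 0.480 + 0.009 = 0.014760.
u_2 = 0.014760 × 0.480 + 0.009 = 0.016085.
u_3 = 0.016085 × 0.480 + 0.009 = 0.016721.

Unemployment rate after three quarters ≈ 1.67%.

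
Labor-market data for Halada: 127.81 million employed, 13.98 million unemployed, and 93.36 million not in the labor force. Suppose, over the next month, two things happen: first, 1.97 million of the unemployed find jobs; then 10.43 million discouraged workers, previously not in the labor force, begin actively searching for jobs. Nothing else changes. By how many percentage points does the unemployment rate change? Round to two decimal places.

Initially, labor force = 127.81 + 13.98 = 141.79 million, so u = 13.98/141.79 = 9.86%.
After the first change, unemployed falls and employed rises by 1.97; labor force unchanged → E = 129.78, U = 12.01, labor force = 141.79 million.
After the second change, unemployed and labor force both rise by 10.43 → E = 129.78, U = 22.44, labor force = 152.22 million.
New unemployment rate = 22.44 / 152.22 = 14.74%.
Change = 14.74% − 9.86% = +4.88 percentage points.

The unemployment rate changes by +4.88 percentage points.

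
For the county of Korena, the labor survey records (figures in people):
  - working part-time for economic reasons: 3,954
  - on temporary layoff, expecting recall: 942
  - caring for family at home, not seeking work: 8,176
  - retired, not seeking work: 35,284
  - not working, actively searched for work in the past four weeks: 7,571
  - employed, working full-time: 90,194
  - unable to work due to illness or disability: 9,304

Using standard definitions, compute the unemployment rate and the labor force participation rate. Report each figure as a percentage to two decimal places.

Unemployment rate ≈ 8.29%; labor force participation rate ≈ 66.05%.

Employed = 3,954 + 90,194 = 94,148 (anyone who worked, including part-time for economic reasons, counts as employed).
Unemployed = 942 + 7,571 = 8,513 (jobless and actively searching, or on temporary layoff).
Labor force = 94,148 + 8,513 = 102,661.
Not in labor force = 8,176 + 35,284 + 9,304 = 52,764 (those not working and not actively searching are outside the labor force).
Civilian working-age population = 102,661 + 52,764 = 155,425.
Unemployment rate = 8,513 / 102,661 = 8.29%.
Labor force participation rate = 102,661 / 155,425 = 66.05%.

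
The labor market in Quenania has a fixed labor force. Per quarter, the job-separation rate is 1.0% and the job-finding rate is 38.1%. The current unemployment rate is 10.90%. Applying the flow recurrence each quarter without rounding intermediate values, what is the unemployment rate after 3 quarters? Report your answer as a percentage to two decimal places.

Unemployment rate after three quarters ≈ 4.44%.

With a fixed labor force, u_{t+1} = u_t + s·(1−u_t) − f·u_t = u_t·(1−s−f) + s.
Here 1−s−f = 0.609 and s = 0.010.
u_1 = 0.109000 × 0.609 + 0.010 = 0.076381.
u_2 = 0.076381 × 0.609 + 0.010 = 0.056516.
u_3 = 0.056516 × 0.609 + 0.010 = 0.044418.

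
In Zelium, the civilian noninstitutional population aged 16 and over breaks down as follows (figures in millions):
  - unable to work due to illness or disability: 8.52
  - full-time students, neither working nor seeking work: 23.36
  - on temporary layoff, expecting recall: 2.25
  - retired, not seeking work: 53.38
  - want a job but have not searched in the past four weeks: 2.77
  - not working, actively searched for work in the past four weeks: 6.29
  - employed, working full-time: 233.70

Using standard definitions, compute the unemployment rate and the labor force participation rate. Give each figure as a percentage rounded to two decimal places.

Employed = 233.70 million.
Unemployed = 2.25 + 6.29 = 8.54 million (jobless and actively searching, or on temporary layoff).
Labor force = 233.70 + 8.54 = 242.24 million.
Not in labor force = 8.52 + 23.36 + 53.38 + 2.77 = 88.03 million (those not working and not actively searching are outside the labor force — including those who want a job but have given up searching).
Civilian working-age population = 242.24 + 88.03 = 330.27 million.
Unemployment rate = 8.54 / 242.24 = 3.53%.
Labor force participation rate = 242.24 / 330.27 = 73.35%.

Unemployment rate ≈ 3.53%; labor force participation rate ≈ 73.35%.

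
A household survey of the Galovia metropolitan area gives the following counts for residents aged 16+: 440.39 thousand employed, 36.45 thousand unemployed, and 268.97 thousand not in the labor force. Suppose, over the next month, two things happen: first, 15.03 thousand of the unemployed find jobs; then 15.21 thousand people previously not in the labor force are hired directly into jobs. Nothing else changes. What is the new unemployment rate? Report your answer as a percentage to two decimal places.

Initially, labor force = 440.39 + 36.45 = 476.84 thousand, so u = 36.45/476.84 = 7.64%.
After the first change, unemployed falls and employed rises by 15.03; labor force unchanged → E = 455.42, U = 21.42, labor force = 476.84 thousand.
After the second change, employed and labor force both rise by 15.21; unemployed unchanged → E = 470.63, U = 21.42, labor force = 492.05 thousand.
New unemployment rate = 21.42 / 492.05 = 4.35%.

New unemployment rate ≈ 4.35%.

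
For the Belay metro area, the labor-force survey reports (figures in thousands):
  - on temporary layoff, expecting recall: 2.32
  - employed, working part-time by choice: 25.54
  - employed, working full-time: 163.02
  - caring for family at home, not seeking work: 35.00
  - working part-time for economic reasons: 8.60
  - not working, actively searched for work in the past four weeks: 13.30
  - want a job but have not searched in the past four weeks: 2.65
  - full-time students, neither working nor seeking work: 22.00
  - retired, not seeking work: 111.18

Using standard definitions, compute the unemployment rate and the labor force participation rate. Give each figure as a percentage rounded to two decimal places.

Employed = 25.54 + 163.02 + 8.60 = 197.16 thousand (anyone who worked, including part-time for economic reasons, counts as employed).
Unemployed = 2.32 + 13.30 = 15.62 thousand (jobless and actively searching, or on temporary layoff).
Labor force = 197.16 + 15.62 = 212.78 thousand.
Not in labor force = 35.00 + 2.65 + 22.00 + 111.18 = 170.83 thousand (those not working and not actively searching are outside the labor force — including those who want a job but have given up searching).
Civilian working-age population = 212.78 + 170.83 = 383.61 thousand.
Unemployment rate = 15.62 / 212.78 = 7.34%.
Labor force participation rate = 212.78 / 383.61 = 55.47%.

Unemployment rate ≈ 7.34%; labor force participation rate ≈ 55.47%.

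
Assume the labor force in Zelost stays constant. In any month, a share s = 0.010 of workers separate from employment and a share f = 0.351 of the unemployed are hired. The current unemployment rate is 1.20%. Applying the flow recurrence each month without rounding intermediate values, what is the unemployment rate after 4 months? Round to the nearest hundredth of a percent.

Unemployment rate after four months ≈ 2.51%.

With a fixed labor force, u_{t+1} = u_t + s·(1−u_t) − f·u_t = u_t·(1−s−f) + s.
Here 1−s−f = 0.639 and s = 0.010.
u_1 = 0.012000 × 0.639 + 0.010 = 0.017668.
u_2 = 0.017668 × 0.639 + 0.010 = 0.021290.
u_3 = 0.021290 × 0.639 + 0.010 = 0.023604.
u_4 = 0.023604 × 0.639 + 0.010 = 0.025083.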